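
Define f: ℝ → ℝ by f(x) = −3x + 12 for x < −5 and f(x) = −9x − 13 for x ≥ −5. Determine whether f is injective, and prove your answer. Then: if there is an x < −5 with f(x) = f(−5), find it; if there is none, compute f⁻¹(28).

-20/3

Both pieces are strictly decreasing (slopes −3 and −9), so each is injective on its own interval.
The left piece maps (−∞, −5) onto (27, ∞); the right piece maps [−5, ∞) onto (−∞, 32].
These images overlap. In particular f(−5) = 32 (right piece), and solving −3x + 12 = 32 on the left piece gives x = −20/3 < −5.
So f(−20/3) = f(−5) with −20/3 ≠ −5, and f is not injective. This x = −20/3 is the requested value below −5.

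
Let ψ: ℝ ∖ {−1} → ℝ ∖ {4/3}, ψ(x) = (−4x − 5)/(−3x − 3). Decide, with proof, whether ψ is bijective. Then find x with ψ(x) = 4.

-7/8

Suppose ψ(a) = ψ(b). Cross-multiplying: (−4a − 5)(−3b − 3) = (−4b − 5)(−3a − 3).
Expanding both sides and cancelling the symmetric terms leaves −3·(a − b) = 0. Since −3 ≠ 0, a = b. So ψ is injective.
For any y ≠ 4/3, solving y(−3x − 3) = −4x − 5 for x gives a well-defined x ≠ −1. So ψ is surjective.
Hence ψ is bijective.
Solving ψ(x) = 4: cross-multiplying gives −4x − 5 = 4(−3x − 3), which rearranges to 8x = −7, so x = −7/8.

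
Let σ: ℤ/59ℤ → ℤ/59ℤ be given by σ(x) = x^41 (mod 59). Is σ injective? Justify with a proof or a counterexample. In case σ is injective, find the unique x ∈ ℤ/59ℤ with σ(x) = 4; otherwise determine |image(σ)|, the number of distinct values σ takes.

Since 59 is prime, the nonzero elements of ℤ/59ℤ form a cyclic group of order 58.
As gcd(41, 58) = 1, raising to the 41st power is a bijection on this group: if a^41 ≡ b^41 then (ab^{−1})^41 = 1, and the only element of order dividing gcd(41, 58) = 1 is 1, so a = b.
With σ(0) = 0 this makes σ injective on all of ℤ/59ℤ, hence bijective (finite equal-size domain and codomain). In particular σ is injective.
Since σ is injective, we find the preimage of 4. The inverse of x ↦ x^41 on (ℤ/59ℤ)^× is x ↦ x^17, because 41·17 = 697 = 12·58 + 1 ≡ 1 (mod 58) and x^{58} = 1 for x ≠ 0 (Fermat). So σ⁻¹(4) = 4^17 mod 59.
Repeated squaring mod 59: 4^1 ≡ 4, 4^2 ≡ 4² = 16, 4^4 ≡ 16² = 256 ≡ 20, 4^8 ≡ 20² = 400 ≡ 46, 4^16 ≡ 46² = 2116 ≡ 51. Since 17 = 16 + 1, 4^17 ≡ 51·4: 51·4 = 204 ≡ 27. So 4^17 ≡ 27 (mod 59).
Hence σ⁻¹(4) = 27.

27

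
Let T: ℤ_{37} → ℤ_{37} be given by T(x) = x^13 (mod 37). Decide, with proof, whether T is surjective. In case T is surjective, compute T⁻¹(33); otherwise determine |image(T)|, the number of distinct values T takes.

7

Since 37 is prime, the nonzero elements of ℤ_{37} form a cyclic group of order 36.
As gcd(13, 36) = 1, raising to the 13th power is a bijection on this group: if u^13 ≡ v^13 then (uv^{−1})^13 = 1, and the only element of order dividing gcd(13, 36) = 1 is 1, so u = v.
With T(0) = 0 this makes T injective on all of ℤ_{37}, hence bijective (finite equal-size domain and codomain). In particular T is surjective.
Since T is surjective, we find the preimage of 33. The inverse of x ↦ x^13 on (ℤ_{37})^× is x ↦ x^25, because 13·25 = 325 = 9·36 + 1 ≡ 1 (mod 36) and x^{36} = 1 for x ≠ 0 (Fermat). So T⁻¹(33) = 33^25 mod 37.
Repeated squaring mod 37: 33^1 ≡ 33, 33^2 ≡ 33² = 1089 ≡ 16, 33^4 ≡ 16² = 256 ≡ 34, 33^8 ≡ 34² = 1156 ≡ 9, 33^16 ≡ 9² = 81 ≡ 7. Since 25 = 16 + 8 + 1, 33^25 ≡ 7·9·33: 7·9 = 63 ≡ 26, then 26·33 = 858 ≡ 7. So 33^25 ≡ 7 (mod 37).
Hence T⁻¹(33) = 7.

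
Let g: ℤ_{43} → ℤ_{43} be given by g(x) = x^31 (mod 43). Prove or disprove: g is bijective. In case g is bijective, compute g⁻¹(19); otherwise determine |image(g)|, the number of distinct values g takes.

Since 43 is prime, the nonzero elements of ℤ_{43} form a cyclic group of order 42.
As gcd(31, 42) = 1, raising to the 31st power is a bijection on this group: if s^31 ≡ t^31 then (st^{−1})^31 = 1, and the only element of order dividing gcd(31, 42) = 1 is 1, so s = t.
With g(0) = 0 this makes g injective on all of ℤ_{43}, hence bijective (finite equal-size domain and codomain). In particular g is bijective.
Since g is bijective, we find the preimage of 19. The inverse of x ↦ x^31 on (ℤ_{43})^× is x ↦ x^19, because 31·19 = 589 = 14·42 + 1 ≡ 1 (mod 42) and x^{42} = 1 for x ≠ 0 (Fermat). So g⁻¹(19) = 19^19 mod 43.
Repeated squaring mod 43: 19^1 ≡ 19, 19^2 ≡ 19² = 361 ≡ 17, 19^4 ≡ 17² = 289 ≡ 31, 19^8 ≡ 31² = 961 ≡ 15, 19^16 ≡ 15² = 225 ≡ 10. Since 19 = 16 + 2 + 1, 19^19 ≡ 10·17·19: 10·17 = 170 ≡ 41, then 41·19 = 779 ≡ 5. So 19^19 ≡ 5 (mod 43).
Hence g⁻¹(19) = 5.

5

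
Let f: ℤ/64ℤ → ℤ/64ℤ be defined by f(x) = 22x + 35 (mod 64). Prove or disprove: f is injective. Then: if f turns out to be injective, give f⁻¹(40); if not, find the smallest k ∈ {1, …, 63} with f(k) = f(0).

We have gcd(22, 64) = 2 > 1. Taking a = 0 and b = 32: f(0) = 35 and f(32) = 22·32 + 35 = 739 ≡ 35 (mod 64).
So f(0) = f(32) while 0 ≠ 32, so f is not injective.
Since f is not injective, we find the least positive k with f(k) = f(0): this means 22k ≡ 0 (mod 64), i.e. 64 ∣ 22k. Since gcd(22, 64) = 2, dividing through by 2 this holds exactly when 32 ∣ 11k, and as gcd(11, 32) = 1, exactly when 32 ∣ k.
The smallest positive such k is 32.

32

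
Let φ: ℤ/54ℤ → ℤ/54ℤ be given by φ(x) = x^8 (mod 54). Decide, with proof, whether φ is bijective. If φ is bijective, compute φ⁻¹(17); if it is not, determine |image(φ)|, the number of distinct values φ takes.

20

φ(0) = 0^8 = 0.
φ(6): Repeated squaring mod 54: 6^1 ≡ 6, 6^2 ≡ 6² = 36, 6^4 ≡ 36² = 1296 ≡ 0, 6^8 ≡ 0² = 0. So 6^8 ≡ 0 (mod 54).
So φ(0) = φ(6) = 0 while 0 ≠ 6, hence φ is not injective, hence not bijective.
Since φ is not bijective, we determine |image(φ)|. Computing x^8 mod 54 for each x (by repeated squaring, reducing mod 54 at every step), the values φ(0), φ(1), …, φ(53) are: 0, 1, 40, 27, 34, 43, 0, 31, 10, 27, 46, 49, 0, 25, 52, 27, 22, 19, 0, 37, 4, 27, 16, 7, 0, 13, 28, 27, 28, 13, 0, 7, 16, 27, 4, 37, 0, 19, 22, 27, 52, 25, 0, 49, 46, 27, 10, 31, 0, 43, 34, 27, 40, 1.
The distinct values are {0, 1, 4, 7, 10, 13, 16, 19, 22, 25, 27, 28, 31, 34, 37, 40, 43, 46, 49, 52}; there are 20 of them.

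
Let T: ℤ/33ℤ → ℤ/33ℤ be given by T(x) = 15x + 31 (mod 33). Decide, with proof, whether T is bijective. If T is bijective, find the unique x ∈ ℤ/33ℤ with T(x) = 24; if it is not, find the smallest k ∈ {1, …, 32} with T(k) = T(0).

11

We have gcd(15, 33) = 3 > 1. Taking a = 0 and b = 11: T(0) = 31 and T(11) = 15·11 + 31 = 196 ≡ 31 (mod 33).
So T(0) = T(11) while 0 ≠ 11, so T is not injective, hence not bijective.
Since T is not bijective, we find the least positive k with T(k) = T(0): this means 15k ≡ 0 (mod 33), i.e. 33 ∣ 15k. Since gcd(15, 33) = 3, dividing through by 3 this holds exactly when 11 ∣ 5k, and as gcd(5, 11) = 1, exactly when 11 ∣ k.
The smallest positive such k is 11.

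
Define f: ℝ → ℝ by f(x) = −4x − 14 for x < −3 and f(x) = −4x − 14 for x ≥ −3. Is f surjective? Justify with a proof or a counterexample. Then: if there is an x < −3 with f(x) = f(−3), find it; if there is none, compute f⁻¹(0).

Both pieces are strictly decreasing (slopes −4 and −4), so each is injective on its own interval.
The left piece maps (−∞, −3) onto (−2, ∞); the right piece maps [−3, ∞) onto (−∞, −2].
These images together cover ℝ, so f is surjective.
Because the two images are disjoint, no x < −3 has f(x) = f(−3), so we compute f⁻¹(0): 0 lies in (−2, ∞), so solve −4x − 14 = 0: x = (0 + 14)/(−4) = −7/2.

-7/2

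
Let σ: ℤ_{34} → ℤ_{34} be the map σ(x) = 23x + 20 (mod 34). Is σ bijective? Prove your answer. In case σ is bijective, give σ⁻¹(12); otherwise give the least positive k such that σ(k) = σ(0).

10

Recall that σ is injective if σ(x_1) = σ(x_2) implies x_1 = x_2.
If σ(x_1) = σ(x_2), then 23x_1 ≡ 23x_2 (mod 34). Because gcd(23, 34) = 1, we may cancel 23 to get x_1 ≡ x_2 (mod 34).
We now compute 23⁻¹ mod 34 explicitly. Euclid's algorithm: 34 = 1·23 + 11, 23 = 2·11 + 1; back-substituting gives 1 = 3·23 − 2·34, so 23⁻¹ ≡ 3 (mod 34).
For any y ∈ ℤ_{34}, x = 3(y − 20) mod 34 satisfies σ(x) = 23·3(y − 20) + 20 ≡ y (since 23·3 ≡ 1 mod 34). So every y has a preimage.
Therefore σ is bijective.
Since σ is bijective, we find σ⁻¹(12): we need 23x ≡ 12 − 20 ≡ 26 (mod 34). Using 23⁻¹ = 3: x ≡ 3·26 = 78 = 2·34 + 10, so x = 10.
Check: σ(10) = 23·10 + 20 = 250 = 7·34 + 12 ≡ 12 (mod 34).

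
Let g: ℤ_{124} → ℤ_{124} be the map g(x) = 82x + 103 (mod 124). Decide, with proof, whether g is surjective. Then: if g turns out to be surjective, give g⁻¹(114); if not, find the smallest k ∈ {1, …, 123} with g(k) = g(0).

62

Recall that surjectivity means every element of the codomain has a preimage under g.
Since gcd(82, 124) = 2, we have 82x ≡ 0 (mod 2) for all x, so g(x) ≡ 1 (mod 2).
But 0 ≢ 1 (mod 2), so 0 ∈ ℤ_{124} has no preimage. Therefore g is not surjective.
Since g is not surjective, we find the least positive k with g(k) = g(0): this means 82k ≡ 0 (mod 124), i.e. 124 ∣ 82k. Since gcd(82, 124) = 2, dividing through by 2 this holds exactly when 62 ∣ 41k, and as gcd(41, 62) = 1, exactly when 62 ∣ k.
The smallest positive such k is 62.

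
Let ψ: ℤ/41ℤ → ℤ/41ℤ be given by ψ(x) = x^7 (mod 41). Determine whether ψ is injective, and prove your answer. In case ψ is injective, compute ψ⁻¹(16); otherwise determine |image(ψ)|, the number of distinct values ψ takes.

37

Since 41 is prime, the nonzero elements of ℤ/41ℤ form a cyclic group of order 40.
As gcd(7, 40) = 1, raising to the 7th power is a bijection on this group: if x_1^7 ≡ x_2^7 then (x_1x_2^{−1})^7 = 1, and the only element of order dividing gcd(7, 40) = 1 is 1, so x_1 = x_2.
With ψ(0) = 0 this makes ψ injective on all of ℤ/41ℤ, hence bijective (finite equal-size domain and codomain). In particular ψ is injective.
Since ψ is injective, we find the preimage of 16. The inverse of x ↦ x^7 on (ℤ/41ℤ)^× is x ↦ x^23, because 7·23 = 161 = 4·40 + 1 ≡ 1 (mod 40) and x^{40} = 1 for x ≠ 0 (Fermat). So ψ⁻¹(16) = 16^23 mod 41.
Repeated squaring mod 41: 16^1 ≡ 16, 16^2 ≡ 16² = 256 ≡ 10, 16^4 ≡ 10² = 100 ≡ 18, 16^8 ≡ 18² = 324 ≡ 37, 16^16 ≡ 37² = 1369 ≡ 16. Since 23 = 16 + 4 + 2 + 1, 16^23 ≡ 16·18·10·16: 16·18 = 288 ≡ 1, then 1·10 = 10, then 10·16 = 160 ≡ 37. So 16^23 ≡ 37 (mod 41).
Hence ψ⁻¹(16) = 37.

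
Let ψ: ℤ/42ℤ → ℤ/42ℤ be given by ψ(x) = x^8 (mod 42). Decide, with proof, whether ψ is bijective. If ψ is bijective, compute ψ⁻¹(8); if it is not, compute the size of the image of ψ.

16

ψ(4): Repeated squaring mod 42: 4^1 ≡ 4, 4^2 ≡ 4² = 16, 4^4 ≡ 16² = 256 ≡ 4, 4^8 ≡ 4² = 16. So 4^8 ≡ 16 (mod 42).
ψ(10): Repeated squaring mod 42: 10^1 ≡ 10, 10^2 ≡ 10² = 100 ≡ 16, 10^4 ≡ 16² = 256 ≡ 4, 10^8 ≡ 4² = 16. So 10^8 ≡ 16 (mod 42).
So ψ(4) = ψ(10) = 16 while 4 ≠ 10, hence ψ is not injective, hence not bijective.
Since ψ is not bijective, we determine |image(ψ)|. Computing x^8 mod 42 for each x (by repeated squaring, reducing mod 42 at every step), the values ψ(0), ψ(1), …, ψ(41) are: 0, 1, 4, 9, 16, 25, 36, 7, 22, 39, 16, 37, 18, 1, 28, 15, 4, 37, 30, 25, 22, 21, 22, 25, 30, 37, 4, 15, 28, 1, 18, 37, 16, 39, 22, 7, 36, 25, 16, 9, 4, 1.
The distinct values are {0, 1, 4, 7, 9, 15, 16, 18, 21, 22, 25, 28, 30, 36, 37, 39}; there are 16 of them.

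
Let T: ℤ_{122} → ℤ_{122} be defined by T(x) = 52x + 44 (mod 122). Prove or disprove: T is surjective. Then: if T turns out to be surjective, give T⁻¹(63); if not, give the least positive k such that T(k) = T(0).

61

Since gcd(52, 122) = 2, we have 52x ≡ 0 (mod 2) for all x, so T(x) ≡ 0 (mod 2).
But 1 ≢ 0 (mod 2), so 1 ∈ ℤ_{122} has no preimage. So T is not surjective.
Since T is not surjective, we find the least positive k with T(k) = T(0): this means 52k ≡ 0 (mod 122), i.e. 122 ∣ 52k. Since gcd(52, 122) = 2, dividing through by 2 this holds exactly when 61 ∣ 26k, and as gcd(26, 61) = 1, exactly when 61 ∣ k.
The smallest positive such k is 61.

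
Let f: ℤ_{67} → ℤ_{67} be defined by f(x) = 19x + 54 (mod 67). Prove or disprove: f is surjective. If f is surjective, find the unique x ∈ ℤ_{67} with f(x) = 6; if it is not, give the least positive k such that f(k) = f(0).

1

Since gcd(19, 67) = 1, 19 is invertible modulo 67. Euclid's algorithm: 67 = 3·19 + 10, 19 = 1·10 + 9, 10 = 1·9 + 1; back-substituting gives 1 = 60·19 − 17·67, so 19⁻¹ ≡ 60 (mod 67).
For any y ∈ ℤ_{67}, x = 60(y − 54) mod 67 satisfies f(x) = 19·60(y − 54) + 54 ≡ y (since 19·60 ≡ 1 mod 67). So every y has a preimage.
Hence f is surjective.
Since f is surjective, we compute f⁻¹(6): solve 19x + 54 ≡ 6 (mod 67), i.e. 19x ≡ 19 (mod 67).
Multiplying by 19⁻¹ = 60 gives x ≡ 60·19 = 1140 = 17·67 + 1 ≡ 1 (mod 67).
Check: f(1) = 19·1 + 54 = 73 = 1·67 + 6 ≡ 6 (mod 67).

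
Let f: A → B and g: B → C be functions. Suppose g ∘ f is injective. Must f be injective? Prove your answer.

injective

Suppose f(a) = f(b). Applying g: (g ∘ f)(a) = (g ∘ f)(b). Since g ∘ f is injective, a = b. Hence f is injective.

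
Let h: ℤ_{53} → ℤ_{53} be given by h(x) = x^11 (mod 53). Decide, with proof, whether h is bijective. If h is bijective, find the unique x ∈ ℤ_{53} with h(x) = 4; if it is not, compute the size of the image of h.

38

Since 53 is prime, the nonzero elements of ℤ_{53} form a cyclic group of order 52.
As gcd(11, 52) = 1, raising to the 11th power is a bijection on this group: if s^11 ≡ t^11 then (st^{−1})^11 = 1, and the only element of order dividing gcd(11, 52) = 1 is 1, so s = t.
With h(0) = 0 this makes h injective on all of ℤ_{53}, hence bijective (finite equal-size domain and codomain). In particular h is bijective.
Since h is bijective, we find the preimage of 4. The inverse of x ↦ x^11 on (ℤ_{53})^× is x ↦ x^19, because 11·19 = 209 = 4·52 + 1 ≡ 1 (mod 52) and x^{52} = 1 for x ≠ 0 (Fermat). So h⁻¹(4) = 4^19 mod 53.
Repeated squaring mod 53: 4^1 ≡ 4, 4^2 ≡ 4² = 16, 4^4 ≡ 16² = 256 ≡ 44, 4^8 ≡ 44² = 1936 ≡ 28, 4^16 ≡ 28² = 784 ≡ 42. Since 19 = 16 + 2 + 1, 4^19 ≡ 42·16·4: 42·16 = 672 ≡ 36, then 36·4 = 144 ≡ 38. So 4^19 ≡ 38 (mod 53).
Hence h⁻¹(4) = 38.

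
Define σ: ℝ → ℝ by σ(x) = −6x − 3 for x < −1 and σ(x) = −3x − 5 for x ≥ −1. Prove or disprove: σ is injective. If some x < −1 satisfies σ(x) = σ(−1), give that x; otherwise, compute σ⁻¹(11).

Both pieces are strictly decreasing (slopes −6 and −3), so each is injective on its own interval.
The left piece maps (−∞, −1) onto (3, ∞); the right piece maps [−1, ∞) onto (−∞, −2].
These images are disjoint, so no value is attained by both pieces. Thus σ is injective.
Because the two images are disjoint, no x < −1 has σ(x) = σ(−1), so we compute σ⁻¹(11): 11 lies in (3, ∞), so solve −6x − 3 = 11: x = (11 + 3)/(−6) = −7/3.

-7/3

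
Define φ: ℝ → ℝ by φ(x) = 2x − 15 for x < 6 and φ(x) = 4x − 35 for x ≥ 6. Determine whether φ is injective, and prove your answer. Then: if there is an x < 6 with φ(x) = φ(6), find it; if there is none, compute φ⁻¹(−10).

Both pieces are strictly increasing (slopes 2 and 4), so each is injective on its own interval.
The left piece maps (−∞, 6) onto (−∞, −3); the right piece maps [6, ∞) onto [−11, ∞).
These images overlap. In particular φ(6) = −11 (right piece), and solving 2x − 15 = −11 on the left piece gives x = 2 < 6.
So φ(2) = φ(6) with 2 ≠ 6, and φ is not injective. This x = 2 is the requested value below 6.

2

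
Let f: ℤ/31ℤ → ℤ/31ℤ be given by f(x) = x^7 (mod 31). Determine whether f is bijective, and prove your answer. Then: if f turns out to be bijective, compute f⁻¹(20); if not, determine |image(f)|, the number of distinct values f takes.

10

Since 31 is prime, the nonzero elements of ℤ/31ℤ form a cyclic group of order 30.
As gcd(7, 30) = 1, raising to the 7th power is a bijection on this group: if u^7 ≡ v^7 then (uv^{−1})^7 = 1, and the only element of order dividing gcd(7, 30) = 1 is 1, so u = v.
With f(0) = 0 this makes f injective on all of ℤ/31ℤ, hence bijective (finite equal-size domain and codomain). In particular f is bijective.
Since f is bijective, we find the preimage of 20. The inverse of x ↦ x^7 on (ℤ/31ℤ)^× is x ↦ x^13, because 7·13 = 91 = 3·30 + 1 ≡ 1 (mod 30) and x^{30} = 1 for x ≠ 0 (Fermat). So f⁻¹(20) = 20^13 mod 31.
Repeated squaring mod 31: 20^1 ≡ 20, 20^2 ≡ 20² = 400 ≡ 28, 20^4 ≡ 28² = 784 ≡ 9, 20^8 ≡ 9² = 81 ≡ 19. Since 13 = 8 + 4 + 1, 20^13 ≡ 19·9·20: 19·9 = 171 ≡ 16, then 16·20 = 320 ≡ 10. So 20^13 ≡ 10 (mod 31).
Hence f⁻¹(20) = 10.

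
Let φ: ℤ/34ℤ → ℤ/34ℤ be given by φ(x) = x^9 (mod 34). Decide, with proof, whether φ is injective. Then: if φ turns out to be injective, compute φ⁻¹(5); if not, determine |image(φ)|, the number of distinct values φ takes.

29

Computing x^9 mod 34 for each x (by repeated squaring, reducing mod 34 at every step), the values φ(0), φ(1), …, φ(33) are: 0, 1, 2, 31, 4, 29, 28, 27, 8, 9, 24, 23, 22, 13, 20, 15, 16, 17, 18, 19, 14, 21, 12, 11, 10, 25, 26, 7, 6, 5, 30, 3, 32, 33.
Every element of ℤ/34ℤ appears exactly once in this list, so φ is a bijection, and in particular injective.
Since φ is injective, we read off the preimage of 5 from the same table: φ(29) = 5, so φ⁻¹(5) = 29.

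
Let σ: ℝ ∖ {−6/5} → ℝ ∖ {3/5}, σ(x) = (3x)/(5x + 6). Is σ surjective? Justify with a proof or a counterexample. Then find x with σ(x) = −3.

For any y ≠ 3/5, solving y(5x + 6) = 3x for x gives a well-defined x ≠ −6/5. So σ is surjective.
Solving σ(x) = −3: cross-multiplying gives 3x = −3(5x + 6), which rearranges to 18x = −18, so x = −1.

-1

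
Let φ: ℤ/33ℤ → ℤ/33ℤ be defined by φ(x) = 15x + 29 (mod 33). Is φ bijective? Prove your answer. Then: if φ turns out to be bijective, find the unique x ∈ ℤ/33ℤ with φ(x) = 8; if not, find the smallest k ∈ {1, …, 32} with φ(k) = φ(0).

Recall that injectivity means: for all x_1, x_2 in the domain, φ(x_1) = φ(x_2) implies x_1 = x_2.
We have gcd(15, 33) = 3 > 1. Taking x_1 = 0 and x_2 = 11: φ(0) = 29 and φ(11) = 15·11 + 29 = 194 ≡ 29 (mod 33).
So φ(0) = φ(11) while 0 ≠ 11, hence φ is not injective, hence not bijective.
Since φ is not bijective, we find the least positive k with φ(k) = φ(0): this means 15k ≡ 0 (mod 33), i.e. 33 ∣ 15k. Since gcd(15, 33) = 3, dividing through by 3 this holds exactly when 11 ∣ 5k, and as gcd(5, 11) = 1, exactly when 11 ∣ k.
The smallest positive such k is 11.

11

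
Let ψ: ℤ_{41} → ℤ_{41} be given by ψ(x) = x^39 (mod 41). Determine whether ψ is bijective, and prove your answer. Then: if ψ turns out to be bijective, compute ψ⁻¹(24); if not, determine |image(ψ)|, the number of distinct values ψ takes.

12

Since 41 is prime, the nonzero elements of ℤ_{41} form a cyclic group of order 40.
As gcd(39, 40) = 1, raising to the 39th power is a bijection on this group: if a^39 ≡ b^39 then (ab^{−1})^39 = 1, and the only element of order dividing gcd(39, 40) = 1 is 1, so a = b.
With ψ(0) = 0 this makes ψ injective on all of ℤ_{41}, hence bijective (finite equal-size domain and codomain). In particular ψ is bijective.
Since ψ is bijective, we find the preimage of 24. The inverse of x ↦ x^39 on (ℤ_{41})^× is x ↦ x^39, because 39·39 = 1521 = 38·40 + 1 ≡ 1 (mod 40) and x^{40} = 1 for x ≠ 0 (Fermat). So ψ⁻¹(24) = 24^39 mod 41.
Repeated squaring mod 41: 24^1 ≡ 24, 24^2 ≡ 24² = 576 ≡ 2, 24^4 ≡ 2² = 4, 24^8 ≡ 4² = 16, 24^16 ≡ 16² = 256 ≡ 10, 24^32 ≡ 10² = 100 ≡ 18. Since 39 = 32 + 4 + 2 + 1, 24^39 ≡ 18·4·2·24: 18·4 = 72 ≡ 31, then 31·2 = 62 ≡ 21, then 21·24 = 504 ≡ 12. So 24^39 ≡ 12 (mod 41).
Hence ψ⁻¹(24) = 12.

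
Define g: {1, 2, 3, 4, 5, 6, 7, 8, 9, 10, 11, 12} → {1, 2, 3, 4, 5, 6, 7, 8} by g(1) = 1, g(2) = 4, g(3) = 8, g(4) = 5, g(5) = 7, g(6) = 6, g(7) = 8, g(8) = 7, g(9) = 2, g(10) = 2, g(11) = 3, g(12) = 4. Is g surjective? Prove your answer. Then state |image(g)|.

Every element of the codomain has a preimage: 1 = g(1), 2 = g(9), 3 = g(11), 4 = g(2), 5 = g(4), 6 = g(6), 7 = g(5), 8 = g(3).
Therefore g is surjective.
The image of g is {1, 2, 3, 4, 5, 6, 7, 8}, which has 8 elements.

8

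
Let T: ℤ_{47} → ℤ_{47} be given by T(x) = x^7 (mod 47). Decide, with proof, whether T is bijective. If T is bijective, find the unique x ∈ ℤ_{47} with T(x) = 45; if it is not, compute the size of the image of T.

Since 47 is prime, the nonzero elements of ℤ_{47} form a cyclic group of order 46.
As gcd(7, 46) = 1, raising to the 7th power is a bijection on this group: if s^7 ≡ t^7 then (st^{−1})^7 = 1, and the only element of order dividing gcd(7, 46) = 1 is 1, so s = t.
With T(0) = 0 this makes T injective on all of ℤ_{47}, hence bijective (finite equal-size domain and codomain). In particular T is bijective.
Since T is bijective, we find the preimage of 45. The inverse of x ↦ x^7 on (ℤ_{47})^× is x ↦ x^33, because 7·33 = 231 = 5·46 + 1 ≡ 1 (mod 46) and x^{46} = 1 for x ≠ 0 (Fermat). So T⁻¹(45) = 45^33 mod 47.
Repeated squaring mod 47: 45^1 ≡ 45, 45^2 ≡ 45² = 2025 ≡ 4, 45^4 ≡ 4² = 16, 45^8 ≡ 16² = 256 ≡ 21, 45^16 ≡ 21² = 441 ≡ 18, 45^32 ≡ 18² = 324 ≡ 42. Since 33 = 32 + 1, 45^33 ≡ 42·45: 42·45 = 1890 ≡ 10. So 45^33 ≡ 10 (mod 47).
Hence T⁻¹(45) = 10.

10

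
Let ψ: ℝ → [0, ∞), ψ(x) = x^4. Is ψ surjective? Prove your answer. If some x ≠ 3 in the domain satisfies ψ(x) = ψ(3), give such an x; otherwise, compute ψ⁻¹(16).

For any y ∈ [0, ∞), x = y^{1/4} ∈ ℝ satisfies x^4 = y, so ψ is surjective.
For the follow-up, such an x exists: taking x = −3 ∈ ℝ gives ψ(−3) = 81 = ψ(3) with −3 ≠ 3.

-3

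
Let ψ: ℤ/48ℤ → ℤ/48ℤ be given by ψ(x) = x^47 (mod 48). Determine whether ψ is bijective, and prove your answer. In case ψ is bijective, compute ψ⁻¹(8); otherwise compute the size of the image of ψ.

27

ψ(0) = 0^47 = 0.
ψ(6): Repeated squaring mod 48: 6^1 ≡ 6, 6^2 ≡ 6² = 36, 6^4 ≡ 36² = 1296 ≡ 0, 6^8 ≡ 0² = 0, 6^16 ≡ 0² = 0, 6^32 ≡ 0² = 0. Since 47 = 32 + 8 + 4 + 2 + 1, 6^47 ≡ 0·0·0·36·6: 0·0 = 0, then 0·0 = 0, then 0·36 = 0, then 0·6 = 0. So 6^47 ≡ 0 (mod 48).
So ψ(0) = ψ(6) = 0 while 0 ≠ 6, so ψ is not injective, hence not bijective.
Since ψ is not bijective, we determine |image(ψ)|. Computing x^47 mod 48 for each x (by repeated squaring, reducing mod 48 at every step), the values ψ(0), ψ(1), …, ψ(47) are: 0, 1, 32, 27, 16, 29, 0, 7, 32, 9, 16, 35, 0, 37, 32, 15, 16, 17, 0, 43, 32, 45, 16, 23, 0, 25, 32, 3, 16, 5, 0, 31, 32, 33, 16, 11, 0, 13, 32, 39, 16, 41, 0, 19, 32, 21, 16, 47.
The distinct values are {0, 1, 3, 5, 7, 9, 11, 13, 15, 16, 17, 19, 21, 23, 25, 27, 29, 31, 32, 33, 35, 37, 39, 41, 43, 45, 47}; there are 27 of them.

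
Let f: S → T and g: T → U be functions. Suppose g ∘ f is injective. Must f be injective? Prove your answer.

injective

Suppose f(s) = f(t). Applying g: (g ∘ f)(s) = (g ∘ f)(t). Since g ∘ f is injective, s = t. Therefore f is injective.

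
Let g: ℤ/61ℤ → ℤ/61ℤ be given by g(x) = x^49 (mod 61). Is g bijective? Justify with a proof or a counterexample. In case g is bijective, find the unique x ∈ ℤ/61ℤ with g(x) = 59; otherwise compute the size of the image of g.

54

Since 61 is prime, the nonzero elements of ℤ/61ℤ form a cyclic group of order 60.
As gcd(49, 60) = 1, raising to the 49th power is a bijection on this group: if u^49 ≡ v^49 then (uv^{−1})^49 = 1, and the only element of order dividing gcd(49, 60) = 1 is 1, so u = v.
With g(0) = 0 this makes g injective on all of ℤ/61ℤ, hence bijective (finite equal-size domain and codomain). In particular g is bijective.
Since g is bijective, we find the preimage of 59. The inverse of x ↦ x^49 on (ℤ/61ℤ)^× is x ↦ x^49, because 49·49 = 2401 = 40·60 + 1 ≡ 1 (mod 60) and x^{60} = 1 for x ≠ 0 (Fermat). So g⁻¹(59) = 59^49 mod 61.
Repeated squaring mod 61: 59^1 ≡ 59, 59^2 ≡ 59² = 3481 ≡ 4, 59^4 ≡ 4² = 16, 59^8 ≡ 16² = 256 ≡ 12, 59^16 ≡ 12² = 144 ≡ 22, 59^32 ≡ 22² = 484 ≡ 57. Since 49 = 32 + 16 + 1, 59^49 ≡ 57·22·59: 57·22 = 1254 ≡ 34, then 34·59 = 2006 ≡ 54. So 59^49 ≡ 54 (mod 61).
Hence g⁻¹(59) = 54.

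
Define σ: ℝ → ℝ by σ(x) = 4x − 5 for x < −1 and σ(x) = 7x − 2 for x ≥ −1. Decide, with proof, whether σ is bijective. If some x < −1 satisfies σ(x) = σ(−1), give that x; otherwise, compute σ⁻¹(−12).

-7/4

Both pieces are strictly increasing (slopes 4 and 7), so each is injective on its own interval.
The left piece maps (−∞, −1) onto (−∞, −9); the right piece maps [−1, ∞) onto [−9, ∞).
Since −9 = −9, the images partition ℝ: σ is injective and surjective, hence bijective.
Because the two images are disjoint, no x < −1 has σ(x) = σ(−1), so we compute σ⁻¹(−12): −12 lies in (−∞, −9), so solve 4x − 5 = −12: x = (−12 + 5)/4 = −7/4.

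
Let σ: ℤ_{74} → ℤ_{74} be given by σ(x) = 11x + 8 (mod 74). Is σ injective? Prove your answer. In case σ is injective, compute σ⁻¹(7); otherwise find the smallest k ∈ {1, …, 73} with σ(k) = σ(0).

If σ(s) = σ(t), then 11s ≡ 11t (mod 74). Because gcd(11, 74) = 1, we may cancel 11 to get s ≡ t (mod 74).
So σ is injective.
We now compute 11⁻¹ mod 74 explicitly. Euclid's algorithm: 74 = 6·11 + 8, 11 = 1·8 + 3, 8 = 2·3 + 2, 3 = 1·2 + 1; back-substituting gives 1 = 27·11 − 4·74, so 11⁻¹ ≡ 27 (mod 74).
Since σ is injective, we compute σ⁻¹(7): solve 11x + 8 ≡ 7 (mod 74), i.e. 11x ≡ 73 (mod 74).
Multiplying by 11⁻¹ = 27 gives x ≡ 27·73 = 1971 = 26·74 + 47 ≡ 47 (mod 74).
Check: σ(47) = 11·47 + 8 = 525 = 7·74 + 7 ≡ 7 (mod 74).

47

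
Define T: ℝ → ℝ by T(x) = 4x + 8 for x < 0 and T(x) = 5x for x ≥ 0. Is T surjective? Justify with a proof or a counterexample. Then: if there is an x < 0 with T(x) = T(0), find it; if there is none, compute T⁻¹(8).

-2

Both pieces are strictly increasing (slopes 4 and 5), so each is injective on its own interval.
The left piece maps (−∞, 0) onto (−∞, 8); the right piece maps [0, ∞) onto [0, ∞).
The union (−∞, 8) ∪ [0, ∞) covers ℝ, so T is surjective.
For the follow-up: the images overlap, so an x < 0 with T(x) = T(0) exists. T(0) = 0; solving 4x + 8 = 0 for x < 0 gives x = (0 − 8)/4 = −2.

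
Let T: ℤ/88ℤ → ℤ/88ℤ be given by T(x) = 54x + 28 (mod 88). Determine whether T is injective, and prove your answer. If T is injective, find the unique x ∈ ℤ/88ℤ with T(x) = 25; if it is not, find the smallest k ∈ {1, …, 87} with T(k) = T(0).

We have gcd(54, 88) = 2 > 1. Taking a = 0 and b = 44: T(0) = 28 and T(44) = 54·44 + 28 = 2404 ≡ 28 (mod 88).
So T(0) = T(44) while 0 ≠ 44, hence T is not injective.
Since T is not injective, we find the least positive k with T(k) = T(0): this means 54k ≡ 0 (mod 88), i.e. 88 ∣ 54k. Since gcd(54, 88) = 2, dividing through by 2 this holds exactly when 44 ∣ 27k, and as gcd(27, 44) = 1, exactly when 44 ∣ k.
The smallest positive such k is 44.

44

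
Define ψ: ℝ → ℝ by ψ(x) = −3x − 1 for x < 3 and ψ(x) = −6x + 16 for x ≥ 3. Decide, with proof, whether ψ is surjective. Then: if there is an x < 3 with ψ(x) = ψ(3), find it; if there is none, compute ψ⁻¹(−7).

1/3

Both pieces are strictly decreasing (slopes −3 and −6), so each is injective on its own interval.
The left piece maps (−∞, 3) onto (−10, ∞); the right piece maps [3, ∞) onto (−∞, −2].
The union (−10, ∞) ∪ (−∞, −2] covers ℝ, so ψ is surjective.
For the follow-up: the images overlap, so an x < 3 with ψ(x) = ψ(3) exists. ψ(3) = −2; solving −3x − 1 = −2 for x < 3 gives x = (−2 + 1)/(−3) = 1/3.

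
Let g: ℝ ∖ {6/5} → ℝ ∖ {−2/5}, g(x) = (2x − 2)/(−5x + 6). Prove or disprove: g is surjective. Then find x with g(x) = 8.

25/21

For any y ≠ −2/5, solving y(−5x + 6) = 2x − 2 for x gives a well-defined x ≠ 6/5. So g is surjective.
Solving g(x) = 8: cross-multiplying gives 2x − 2 = 8(−5x + 6), which rearranges to 42x = 50, so x = 25/21.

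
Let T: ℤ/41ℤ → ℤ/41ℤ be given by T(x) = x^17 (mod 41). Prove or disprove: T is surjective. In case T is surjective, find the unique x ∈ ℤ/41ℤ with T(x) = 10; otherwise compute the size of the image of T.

Since 41 is prime, the nonzero elements of ℤ/41ℤ form a cyclic group of order 40.
As gcd(17, 40) = 1, raising to the 17th power is a bijection on this group: if u^17 ≡ v^17 then (uv^{−1})^17 = 1, and the only element of order dividing gcd(17, 40) = 1 is 1, so u = v.
With T(0) = 0 this makes T injective on all of ℤ/41ℤ, hence bijective (finite equal-size domain and codomain). In particular T is surjective.
Since T is surjective, we find the preimage of 10. The inverse of x ↦ x^17 on (ℤ/41ℤ)^× is x ↦ x^33, because 17·33 = 561 = 14·40 + 1 ≡ 1 (mod 40) and x^{40} = 1 for x ≠ 0 (Fermat). So T⁻¹(10) = 10^33 mod 41.
Repeated squaring mod 41: 10^1 ≡ 10, 10^2 ≡ 10² = 100 ≡ 18, 10^4 ≡ 18² = 324 ≡ 37, 10^8 ≡ 37² = 1369 ≡ 16, 10^16 ≡ 16² = 256 ≡ 10, 10^32 ≡ 10² = 100 ≡ 18. Since 33 = 32 + 1, 10^33 ≡ 18·10: 18·10 = 180 ≡ 16. So 10^33 ≡ 16 (mod 41).
Hence T⁻¹(10) = 16.

16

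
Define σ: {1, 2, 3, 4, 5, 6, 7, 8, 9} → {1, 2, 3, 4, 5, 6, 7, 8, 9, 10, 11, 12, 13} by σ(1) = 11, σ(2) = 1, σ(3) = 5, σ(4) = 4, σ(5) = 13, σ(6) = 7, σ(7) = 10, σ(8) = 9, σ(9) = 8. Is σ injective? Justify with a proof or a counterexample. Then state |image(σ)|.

9

The values σ(1), …, σ(9) are 11, 1, 5, 4, 13, 7, 10, 9, 8 — all distinct.
So σ(s) = σ(t) only when s = t, and σ is injective.
The image of σ is {1, 4, 5, 7, 8, 9, 10, 11, 13}, which has 9 elements.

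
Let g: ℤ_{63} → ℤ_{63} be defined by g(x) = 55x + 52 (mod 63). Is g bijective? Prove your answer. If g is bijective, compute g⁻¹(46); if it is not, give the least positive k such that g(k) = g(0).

48

If g(u) = g(v), then 55u ≡ 55v (mod 63). Because gcd(55, 63) = 1, we may cancel 55 to get u ≡ v (mod 63).
We now compute 55⁻¹ mod 63 explicitly. Euclid's algorithm: 63 = 1·55 + 8, 55 = 6·8 + 7, 8 = 1·7 + 1; back-substituting gives 1 = 55·55 − 48·63, so 55⁻¹ ≡ 55 (mod 63).
For any y ∈ ℤ_{63}, x = 55(y − 52) mod 63 satisfies g(x) = 55·55(y − 52) + 52 ≡ y (since 55·55 ≡ 1 mod 63). So every y has a preimage.
Thus g is bijective.
Since g is bijective, we compute g⁻¹(46): solve 55x + 52 ≡ 46 (mod 63), i.e. 55x ≡ 57 (mod 63).
Multiplying by 55⁻¹ = 55 gives x ≡ 55·57 = 3135 = 49·63 + 48 ≡ 48 (mod 63).
Check: g(48) = 55·48 + 52 = 2692 = 42·63 + 46 ≡ 46 (mod 63).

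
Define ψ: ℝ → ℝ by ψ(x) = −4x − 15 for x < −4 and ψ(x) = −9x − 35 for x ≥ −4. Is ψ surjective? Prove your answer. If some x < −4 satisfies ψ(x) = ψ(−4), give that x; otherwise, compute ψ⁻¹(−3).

Both pieces are strictly decreasing (slopes −4 and −9), so each is injective on its own interval.
The left piece maps (−∞, −4) onto (1, ∞); the right piece maps [−4, ∞) onto (−∞, 1].
These images together cover ℝ, so ψ is surjective.
Because the two images are disjoint, no x < −4 has ψ(x) = ψ(−4), so we compute ψ⁻¹(−3): −3 lies in (−∞, 1], so solve −9x − 35 = −3: x = (−3 + 35)/(−9) = −32/9.

-32/9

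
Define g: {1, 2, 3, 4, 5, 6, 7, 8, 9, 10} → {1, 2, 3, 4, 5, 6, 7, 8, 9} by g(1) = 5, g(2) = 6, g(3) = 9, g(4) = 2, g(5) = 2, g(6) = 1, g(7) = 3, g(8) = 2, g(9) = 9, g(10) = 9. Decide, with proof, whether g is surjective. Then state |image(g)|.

6

No element maps to 4, so g is not surjective.
The image of g is {1, 2, 3, 5, 6, 9}, which has 6 elements.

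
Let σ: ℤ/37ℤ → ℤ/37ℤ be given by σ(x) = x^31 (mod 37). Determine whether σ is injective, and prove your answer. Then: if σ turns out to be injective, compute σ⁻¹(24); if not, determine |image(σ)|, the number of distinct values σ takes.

Since 37 is prime, the nonzero elements of ℤ/37ℤ form a cyclic group of order 36.
As gcd(31, 36) = 1, raising to the 31st power is a bijection on this group: if u^31 ≡ v^31 then (uv^{−1})^31 = 1, and the only element of order dividing gcd(31, 36) = 1 is 1, so u = v.
With σ(0) = 0 this makes σ injective on all of ℤ/37ℤ, hence bijective (finite equal-size domain and codomain). In particular σ is injective.
Since σ is injective, we find the preimage of 24. The inverse of x ↦ x^31 on (ℤ/37ℤ)^× is x ↦ x^7, because 31·7 = 217 = 6·36 + 1 ≡ 1 (mod 36) and x^{36} = 1 for x ≠ 0 (Fermat). So σ⁻¹(24) = 24^7 mod 37.
Repeated squaring mod 37: 24^1 ≡ 24, 24^2 ≡ 24² = 576 ≡ 21, 24^4 ≡ 21² = 441 ≡ 34. Since 7 = 4 + 2 + 1, 24^7 ≡ 34·21·24: 34·21 = 714 ≡ 11, then 11·24 = 264 ≡ 5. So 24^7 ≡ 5 (mod 37).
Hence σ⁻¹(24) = 5.

5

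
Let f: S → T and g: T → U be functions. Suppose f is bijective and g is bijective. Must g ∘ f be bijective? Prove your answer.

Injectivity: if g(f(u)) = g(f(v)) then f(u) = f(v) (g injective) so u = v (f injective).
Surjectivity: for c ∈ U pick b with g(b) = c, then a with f(a) = b; then (g ∘ f)(a) = c.
Therefore g ∘ f is bijective.

bijective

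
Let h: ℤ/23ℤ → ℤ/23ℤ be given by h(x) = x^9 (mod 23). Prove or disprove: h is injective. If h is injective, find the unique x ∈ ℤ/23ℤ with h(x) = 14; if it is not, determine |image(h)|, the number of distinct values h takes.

15

Since 23 is prime, the nonzero elements of ℤ/23ℤ form a cyclic group of order 22.
As gcd(9, 22) = 1, raising to the 9th power is a bijection on this group: if s^9 ≡ t^9 then (st^{−1})^9 = 1, and the only element of order dividing gcd(9, 22) = 1 is 1, so s = t.
With h(0) = 0 this makes h injective on all of ℤ/23ℤ, hence bijective (finite equal-size domain and codomain). In particular h is injective.
Since h is injective, we find the preimage of 14. The inverse of x ↦ x^9 on (ℤ/23ℤ)^× is x ↦ x^5, because 9·5 = 45 = 2·22 + 1 ≡ 1 (mod 22) and x^{22} = 1 for x ≠ 0 (Fermat). So h⁻¹(14) = 14^5 mod 23.
Repeated squaring mod 23: 14^1 ≡ 14, 14^2 ≡ 14² = 196 ≡ 12, 14^4 ≡ 12² = 144 ≡ 6. Since 5 = 4 + 1, 14^5 ≡ 6·14: 6·14 = 84 ≡ 15. So 14^5 ≡ 15 (mod 23).
Hence h⁻¹(14) = 15.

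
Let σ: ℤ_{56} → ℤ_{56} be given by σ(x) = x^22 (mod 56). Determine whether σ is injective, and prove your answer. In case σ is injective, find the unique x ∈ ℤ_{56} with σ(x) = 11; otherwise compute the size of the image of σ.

σ(6): Repeated squaring mod 56: 6^1 ≡ 6, 6^2 ≡ 6² = 36, 6^4 ≡ 36² = 1296 ≡ 8, 6^8 ≡ 8² = 64 ≡ 8, 6^16 ≡ 8² = 64 ≡ 8. Since 22 = 16 + 4 + 2, 6^22 ≡ 8·8·36: 8·8 = 64 ≡ 8, then 8·36 = 288 ≡ 8. So 6^22 ≡ 8 (mod 56).
σ(8): Repeated squaring mod 56: 8^1 ≡ 8, 8^2 ≡ 8² = 64 ≡ 8, 8^4 ≡ 8² = 64 ≡ 8, 8^8 ≡ 8² = 64 ≡ 8, 8^16 ≡ 8² = 64 ≡ 8. Since 22 = 16 + 4 + 2, 8^22 ≡ 8·8·8: 8·8 = 64 ≡ 8, then 8·8 = 64 ≡ 8. So 8^22 ≡ 8 (mod 56).
So σ(6) = σ(8) = 8 while 6 ≠ 8, hence σ is not injective.
Since σ is not injective, we determine |image(σ)|. Computing x^22 mod 56 for each x (by repeated squaring, reducing mod 56 at every step), the values σ(0), σ(1), …, σ(55) are: 0, 1, 16, 25, 32, 9, 8, 49, 8, 9, 32, 25, 16, 1, 0, 1, 16, 25, 32, 9, 8, 49, 8, 9, 32, 25, 16, 1, 0, 1, 16, 25, 32, 9, 8, 49, 8, 9, 32, 25, 16, 1, 0, 1, 16, 25, 32, 9, 8, 49, 8, 9, 32, 25, 16, 1.
The distinct values are {0, 1, 8, 9, 16, 25, 32, 49}; there are 8 of them.

8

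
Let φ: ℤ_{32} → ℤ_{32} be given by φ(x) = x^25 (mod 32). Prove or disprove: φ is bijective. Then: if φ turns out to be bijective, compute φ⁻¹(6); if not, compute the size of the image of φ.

φ(0) = 0^25 = 0.
φ(2): Repeated squaring mod 32: 2^1 ≡ 2, 2^2 ≡ 2² = 4, 2^4 ≡ 4² = 16, 2^8 ≡ 16² = 256 ≡ 0, 2^16 ≡ 0² = 0. Since 25 = 16 + 8 + 1, 2^25 ≡ 0·0·2: 0·0 = 0, then 0·2 = 0. So 2^25 ≡ 0 (mod 32).
So φ(0) = φ(2) = 0 while 0 ≠ 2, so φ is not injective, hence not bijective.
Since φ is not bijective, we determine |image(φ)|. Computing x^25 mod 32 for each x (by repeated squaring, reducing mod 32 at every step), the values φ(0), φ(1), …, φ(31) are: 0, 1, 0, 3, 0, 5, 0, 7, 0, 9, 0, 11, 0, 13, 0, 15, 0, 17, 0, 19, 0, 21, 0, 23, 0, 25, 0, 27, 0, 29, 0, 31.
The distinct values are {0, 1, 3, 5, 7, 9, 11, 13, 15, 17, 19, 21, 23, 25, 27, 29, 31}; there are 17 of them.

17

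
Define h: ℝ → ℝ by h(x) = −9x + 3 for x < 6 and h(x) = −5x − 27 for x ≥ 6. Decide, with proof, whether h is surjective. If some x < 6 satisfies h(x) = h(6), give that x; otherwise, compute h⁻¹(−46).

Both pieces are strictly decreasing (slopes −9 and −5), so each is injective on its own interval.
The left piece maps (−∞, 6) onto (−51, ∞); the right piece maps [6, ∞) onto (−∞, −57].
The union (−51, ∞) ∪ (−∞, −57] omits the interval between −51 and −57; in particular −51 has no preimage. So h is not surjective.
Because the two images are disjoint, no x < 6 has h(x) = h(6), so we compute h⁻¹(−46): −46 lies in (−51, ∞), so solve −9x + 3 = −46: x = (−46 − 3)/(−9) = 49/9.

49/9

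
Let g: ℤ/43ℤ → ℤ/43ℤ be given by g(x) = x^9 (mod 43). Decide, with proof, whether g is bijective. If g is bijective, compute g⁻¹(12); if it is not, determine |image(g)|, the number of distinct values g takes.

g(1) = 1^9 = 1.
g(6): Repeated squaring mod 43: 6^1 ≡ 6, 6^2 ≡ 6² = 36, 6^4 ≡ 36² = 1296 ≡ 6, 6^8 ≡ 6² = 36. Since 9 = 8 + 1, 6^9 ≡ 36·6: 36·6 = 216 ≡ 1. So 6^9 ≡ 1 (mod 43).
So g(1) = g(6) = 1 while 1 ≠ 6, therefore g is not injective, hence not bijective.
Since g is not bijective, we determine |image(g)|. Computing x^9 mod 43 for each x (by repeated squaring, reducing mod 43 at every step), the values g(0), g(1), …, g(42) are: 0, 1, 39, 32, 16, 22, 1, 42, 22, 35, 41, 35, 39, 21, 4, 16, 41, 41, 32, 27, 8, 11, 32, 35, 16, 11, 2, 2, 27, 39, 22, 4, 8, 2, 8, 21, 1, 42, 21, 27, 11, 4, 42.
The distinct values are {0, 1, 2, 4, 8, 11, 16, 21, 22, 27, 32, 35, 39, 41, 42}; there are 15 of them.

15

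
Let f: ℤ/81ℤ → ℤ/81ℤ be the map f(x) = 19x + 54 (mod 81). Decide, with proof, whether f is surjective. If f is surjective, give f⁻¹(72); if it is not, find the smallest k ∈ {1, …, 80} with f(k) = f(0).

18

Since gcd(19, 81) = 1, 19 is invertible modulo 81. Euclid's algorithm: 81 = 4·19 + 5, 19 = 3·5 + 4, 5 = 1·4 + 1; back-substituting gives 1 = 64·19 − 15·81, so 19⁻¹ ≡ 64 (mod 81).
For any y ∈ ℤ/81ℤ, x = 64(y − 54) mod 81 satisfies f(x) = 19·64(y − 54) + 54 ≡ y (since 19·64 ≡ 1 mod 81). So every y has a preimage.
Hence f is surjective.
Since f is surjective, we find f⁻¹(72): we need 19x ≡ 72 − 54 ≡ 18 (mod 81). Using 19⁻¹ = 64: x ≡ 64·18 = 1152 = 14·81 + 18, so x = 18.
Check: f(18) = 19·18 + 54 = 396 = 4·81 + 72 ≡ 72 (mod 81).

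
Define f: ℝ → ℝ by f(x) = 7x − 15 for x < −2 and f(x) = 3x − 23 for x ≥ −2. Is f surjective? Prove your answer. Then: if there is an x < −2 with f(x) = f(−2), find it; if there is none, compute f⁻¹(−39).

Both pieces are strictly increasing (slopes 7 and 3), so each is injective on its own interval.
The left piece maps (−∞, −2) onto (−∞, −29); the right piece maps [−2, ∞) onto [−29, ∞).
These images together cover ℝ, so f is surjective.
Because the two images are disjoint, no x < −2 has f(x) = f(−2), so we compute f⁻¹(−39): −39 lies in (−∞, −29), so solve 7x − 15 = −39: x = (−39 + 15)/7 = −24/7.

-24/7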